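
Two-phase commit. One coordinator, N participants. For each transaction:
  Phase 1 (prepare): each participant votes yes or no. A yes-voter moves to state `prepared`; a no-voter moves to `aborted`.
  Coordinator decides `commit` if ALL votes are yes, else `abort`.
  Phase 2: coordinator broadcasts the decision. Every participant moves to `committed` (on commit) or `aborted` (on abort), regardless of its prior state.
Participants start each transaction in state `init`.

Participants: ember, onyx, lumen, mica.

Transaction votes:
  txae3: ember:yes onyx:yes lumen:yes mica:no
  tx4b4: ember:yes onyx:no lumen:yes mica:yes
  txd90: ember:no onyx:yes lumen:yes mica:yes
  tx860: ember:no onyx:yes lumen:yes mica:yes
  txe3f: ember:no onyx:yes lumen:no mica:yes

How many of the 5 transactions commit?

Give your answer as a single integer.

Answer: 0

Derivation:
txae3: no from mica -> abort (commits=0)
tx4b4: no from onyx -> abort (commits=0)
txd90: no from ember -> abort (commits=0)
tx860: no from ember -> abort (commits=0)
txe3f: no from ember, lumen -> abort (commits=0)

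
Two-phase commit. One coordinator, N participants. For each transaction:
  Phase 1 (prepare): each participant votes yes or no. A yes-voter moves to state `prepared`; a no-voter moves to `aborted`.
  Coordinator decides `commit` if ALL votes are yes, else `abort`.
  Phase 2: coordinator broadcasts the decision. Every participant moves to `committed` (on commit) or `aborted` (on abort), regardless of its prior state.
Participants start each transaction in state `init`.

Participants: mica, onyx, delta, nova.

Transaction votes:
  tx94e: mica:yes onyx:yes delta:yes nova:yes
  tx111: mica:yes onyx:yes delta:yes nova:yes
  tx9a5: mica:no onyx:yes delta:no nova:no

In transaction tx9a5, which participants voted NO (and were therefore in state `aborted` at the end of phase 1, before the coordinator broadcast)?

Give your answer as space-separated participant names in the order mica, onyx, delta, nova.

Answer: mica delta nova

Derivation:
Txn tx9a5 phase 1: mica no -> aborted; onyx yes -> prepared; delta no -> aborted; nova no -> aborted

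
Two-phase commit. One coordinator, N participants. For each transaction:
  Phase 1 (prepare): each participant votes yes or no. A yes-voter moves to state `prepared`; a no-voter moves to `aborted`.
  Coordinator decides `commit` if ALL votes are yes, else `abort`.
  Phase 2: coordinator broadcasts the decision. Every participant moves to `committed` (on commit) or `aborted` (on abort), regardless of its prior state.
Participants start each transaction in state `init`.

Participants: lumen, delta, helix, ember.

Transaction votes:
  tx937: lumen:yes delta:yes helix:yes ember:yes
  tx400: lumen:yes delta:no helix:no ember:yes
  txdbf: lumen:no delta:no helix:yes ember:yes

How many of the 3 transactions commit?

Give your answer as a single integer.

tx937: all yes -> commit (commits=1)
tx400: no from delta, helix -> abort (commits=1)
txdbf: no from lumen, delta -> abort (commits=1)

Answer: 1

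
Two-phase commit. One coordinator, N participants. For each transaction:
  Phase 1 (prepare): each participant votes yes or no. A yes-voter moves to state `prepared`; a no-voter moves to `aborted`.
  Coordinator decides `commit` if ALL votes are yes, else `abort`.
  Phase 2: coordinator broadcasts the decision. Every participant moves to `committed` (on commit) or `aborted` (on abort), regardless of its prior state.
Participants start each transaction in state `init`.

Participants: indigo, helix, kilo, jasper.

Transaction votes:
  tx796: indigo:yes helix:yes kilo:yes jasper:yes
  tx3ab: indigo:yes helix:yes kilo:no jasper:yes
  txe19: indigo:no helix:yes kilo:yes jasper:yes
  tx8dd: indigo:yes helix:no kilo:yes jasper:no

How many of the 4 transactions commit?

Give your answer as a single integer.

tx796: all yes -> commit (commits=1)
tx3ab: no from kilo -> abort (commits=1)
txe19: no from indigo -> abort (commits=1)
tx8dd: no from helix, jasper -> abort (commits=1)

Answer: 1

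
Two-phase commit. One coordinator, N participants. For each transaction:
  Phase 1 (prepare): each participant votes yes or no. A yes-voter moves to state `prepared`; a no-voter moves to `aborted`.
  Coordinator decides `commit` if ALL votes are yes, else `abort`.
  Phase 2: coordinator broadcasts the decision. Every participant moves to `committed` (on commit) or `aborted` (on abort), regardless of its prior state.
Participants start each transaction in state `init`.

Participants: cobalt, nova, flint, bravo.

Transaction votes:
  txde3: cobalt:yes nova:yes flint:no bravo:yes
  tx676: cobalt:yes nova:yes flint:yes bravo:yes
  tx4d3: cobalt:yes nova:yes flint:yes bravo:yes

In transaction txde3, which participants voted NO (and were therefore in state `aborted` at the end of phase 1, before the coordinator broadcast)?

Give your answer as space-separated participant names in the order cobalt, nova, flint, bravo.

Txn txde3 phase 1: cobalt yes -> prepared; nova yes -> prepared; flint no -> aborted; bravo yes -> prepared

Answer: flint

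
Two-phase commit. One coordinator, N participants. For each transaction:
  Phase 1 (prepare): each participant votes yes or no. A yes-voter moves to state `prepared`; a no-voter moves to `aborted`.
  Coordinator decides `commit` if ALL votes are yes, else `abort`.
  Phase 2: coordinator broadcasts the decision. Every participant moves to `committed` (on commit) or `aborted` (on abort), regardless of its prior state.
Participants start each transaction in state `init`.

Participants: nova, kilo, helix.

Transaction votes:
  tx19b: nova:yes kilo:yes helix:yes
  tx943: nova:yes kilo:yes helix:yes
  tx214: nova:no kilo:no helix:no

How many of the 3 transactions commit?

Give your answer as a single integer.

tx19b: all yes -> commit (commits=1)
tx943: all yes -> commit (commits=2)
tx214: no from nova, kilo, helix -> abort (commits=2)

Answer: 2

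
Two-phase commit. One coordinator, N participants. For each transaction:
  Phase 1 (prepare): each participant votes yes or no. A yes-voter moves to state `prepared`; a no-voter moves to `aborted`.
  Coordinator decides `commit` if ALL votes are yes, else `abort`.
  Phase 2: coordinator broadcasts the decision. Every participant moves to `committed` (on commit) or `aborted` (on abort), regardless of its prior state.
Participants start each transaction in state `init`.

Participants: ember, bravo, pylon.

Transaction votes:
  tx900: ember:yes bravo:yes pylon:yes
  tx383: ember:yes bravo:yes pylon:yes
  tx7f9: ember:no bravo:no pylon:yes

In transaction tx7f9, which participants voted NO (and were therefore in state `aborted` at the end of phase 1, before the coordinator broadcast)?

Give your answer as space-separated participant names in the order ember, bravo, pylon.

Answer: ember bravo

Derivation:
Txn tx7f9 phase 1: ember no -> aborted; bravo no -> aborted; pylon yes -> prepared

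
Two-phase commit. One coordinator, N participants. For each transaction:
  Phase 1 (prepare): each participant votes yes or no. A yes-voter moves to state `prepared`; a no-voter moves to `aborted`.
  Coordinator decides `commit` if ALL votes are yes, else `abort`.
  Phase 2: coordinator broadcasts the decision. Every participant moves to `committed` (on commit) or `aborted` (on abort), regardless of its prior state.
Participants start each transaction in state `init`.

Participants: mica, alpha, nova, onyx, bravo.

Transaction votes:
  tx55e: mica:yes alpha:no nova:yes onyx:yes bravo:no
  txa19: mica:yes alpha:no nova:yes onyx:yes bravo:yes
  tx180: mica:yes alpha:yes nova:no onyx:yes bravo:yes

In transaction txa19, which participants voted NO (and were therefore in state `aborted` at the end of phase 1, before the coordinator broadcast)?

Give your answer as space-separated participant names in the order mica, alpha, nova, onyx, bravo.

Txn txa19 phase 1: mica yes -> prepared; alpha no -> aborted; nova yes -> prepared; onyx yes -> prepared; bravo yes -> prepared

Answer: alpha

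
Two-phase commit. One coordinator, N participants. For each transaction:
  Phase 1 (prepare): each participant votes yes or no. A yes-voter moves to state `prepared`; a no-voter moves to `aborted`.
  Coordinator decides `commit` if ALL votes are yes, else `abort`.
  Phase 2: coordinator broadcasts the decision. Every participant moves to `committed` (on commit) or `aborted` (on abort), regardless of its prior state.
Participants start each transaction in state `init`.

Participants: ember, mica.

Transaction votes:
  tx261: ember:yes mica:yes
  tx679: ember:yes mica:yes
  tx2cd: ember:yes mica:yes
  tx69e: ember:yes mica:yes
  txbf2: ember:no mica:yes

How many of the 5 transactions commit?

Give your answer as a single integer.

tx261: all yes -> commit (commits=1)
tx679: all yes -> commit (commits=2)
tx2cd: all yes -> commit (commits=3)
tx69e: all yes -> commit (commits=4)
txbf2: no from ember -> abort (commits=4)

Answer: 4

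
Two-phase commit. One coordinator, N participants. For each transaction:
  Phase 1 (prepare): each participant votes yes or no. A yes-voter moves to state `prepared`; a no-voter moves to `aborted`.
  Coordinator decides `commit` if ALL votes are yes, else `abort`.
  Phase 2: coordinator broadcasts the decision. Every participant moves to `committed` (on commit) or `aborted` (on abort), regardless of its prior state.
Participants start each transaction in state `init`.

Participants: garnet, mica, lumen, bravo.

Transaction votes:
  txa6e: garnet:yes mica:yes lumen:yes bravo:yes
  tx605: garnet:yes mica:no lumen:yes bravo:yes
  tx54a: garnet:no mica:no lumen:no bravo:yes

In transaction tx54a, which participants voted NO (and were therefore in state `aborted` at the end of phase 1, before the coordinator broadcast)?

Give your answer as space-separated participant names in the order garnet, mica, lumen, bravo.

Answer: garnet mica lumen

Derivation:
Txn tx54a phase 1: garnet no -> aborted; mica no -> aborted; lumen no -> aborted; bravo yes -> prepared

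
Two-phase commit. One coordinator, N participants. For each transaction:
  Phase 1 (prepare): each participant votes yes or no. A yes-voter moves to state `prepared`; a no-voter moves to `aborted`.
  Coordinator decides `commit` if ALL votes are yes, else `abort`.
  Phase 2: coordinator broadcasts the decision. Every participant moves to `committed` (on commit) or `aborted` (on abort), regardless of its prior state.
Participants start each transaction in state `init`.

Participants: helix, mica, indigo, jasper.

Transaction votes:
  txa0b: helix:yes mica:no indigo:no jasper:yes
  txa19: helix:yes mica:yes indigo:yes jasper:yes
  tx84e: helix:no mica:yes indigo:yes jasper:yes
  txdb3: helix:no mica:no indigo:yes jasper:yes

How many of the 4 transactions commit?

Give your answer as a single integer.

txa0b: no from mica, indigo -> abort (commits=0)
txa19: all yes -> commit (commits=1)
tx84e: no from helix -> abort (commits=1)
txdb3: no from helix, mica -> abort (commits=1)

Answer: 1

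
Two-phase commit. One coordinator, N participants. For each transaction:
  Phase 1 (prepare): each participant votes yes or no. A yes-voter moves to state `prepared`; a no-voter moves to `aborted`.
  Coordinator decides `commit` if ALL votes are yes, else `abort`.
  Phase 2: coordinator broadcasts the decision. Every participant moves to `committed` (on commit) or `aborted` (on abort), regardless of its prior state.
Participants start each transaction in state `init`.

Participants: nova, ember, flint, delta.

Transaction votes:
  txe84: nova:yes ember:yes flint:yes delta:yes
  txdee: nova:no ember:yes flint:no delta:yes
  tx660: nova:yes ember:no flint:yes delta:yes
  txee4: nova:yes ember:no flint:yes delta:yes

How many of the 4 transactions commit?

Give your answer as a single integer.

txe84: all yes -> commit (commits=1)
txdee: no from nova, flint -> abort (commits=1)
tx660: no from ember -> abort (commits=1)
txee4: no from ember -> abort (commits=1)

Answer: 1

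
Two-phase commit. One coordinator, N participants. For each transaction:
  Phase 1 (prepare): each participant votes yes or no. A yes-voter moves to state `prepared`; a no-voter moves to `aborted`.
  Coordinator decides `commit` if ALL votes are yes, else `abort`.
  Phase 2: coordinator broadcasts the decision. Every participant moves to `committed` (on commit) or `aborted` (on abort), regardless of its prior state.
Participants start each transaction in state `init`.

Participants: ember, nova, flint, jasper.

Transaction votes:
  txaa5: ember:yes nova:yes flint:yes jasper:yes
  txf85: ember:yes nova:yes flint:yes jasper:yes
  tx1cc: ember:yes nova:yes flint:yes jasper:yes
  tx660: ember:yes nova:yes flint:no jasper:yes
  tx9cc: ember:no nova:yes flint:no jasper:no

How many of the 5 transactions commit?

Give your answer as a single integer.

Answer: 3

Derivation:
txaa5: all yes -> commit (commits=1)
txf85: all yes -> commit (commits=2)
tx1cc: all yes -> commit (commits=3)
tx660: no from flint -> abort (commits=3)
tx9cc: no from ember, flint, jasper -> abort (commits=3)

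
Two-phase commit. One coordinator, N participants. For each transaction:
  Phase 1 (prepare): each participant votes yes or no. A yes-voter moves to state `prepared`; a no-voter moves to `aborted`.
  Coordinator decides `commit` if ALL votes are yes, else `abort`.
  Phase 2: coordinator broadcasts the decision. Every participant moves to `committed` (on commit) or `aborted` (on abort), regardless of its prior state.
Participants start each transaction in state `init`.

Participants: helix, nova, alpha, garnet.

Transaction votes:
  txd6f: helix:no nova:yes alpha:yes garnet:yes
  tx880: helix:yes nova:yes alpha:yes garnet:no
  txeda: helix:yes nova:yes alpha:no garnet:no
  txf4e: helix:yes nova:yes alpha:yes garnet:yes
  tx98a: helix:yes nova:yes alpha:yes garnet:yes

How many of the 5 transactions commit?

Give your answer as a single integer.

Answer: 2

Derivation:
txd6f: no from helix -> abort (commits=0)
tx880: no from garnet -> abort (commits=0)
txeda: no from alpha, garnet -> abort (commits=0)
txf4e: all yes -> commit (commits=1)
tx98a: all yes -> commit (commits=2)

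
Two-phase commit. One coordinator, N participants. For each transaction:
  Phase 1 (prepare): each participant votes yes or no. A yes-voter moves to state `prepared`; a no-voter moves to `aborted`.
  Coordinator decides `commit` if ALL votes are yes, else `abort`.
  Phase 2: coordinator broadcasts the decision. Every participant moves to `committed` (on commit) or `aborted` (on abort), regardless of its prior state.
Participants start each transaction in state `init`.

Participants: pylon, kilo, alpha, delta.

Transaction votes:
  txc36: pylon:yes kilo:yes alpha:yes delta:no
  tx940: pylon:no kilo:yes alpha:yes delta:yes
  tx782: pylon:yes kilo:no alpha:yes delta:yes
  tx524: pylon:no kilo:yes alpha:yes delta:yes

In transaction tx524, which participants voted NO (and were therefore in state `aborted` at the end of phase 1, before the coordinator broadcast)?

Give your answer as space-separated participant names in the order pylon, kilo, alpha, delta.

Txn tx524 phase 1: pylon no -> aborted; kilo yes -> prepared; alpha yes -> prepared; delta yes -> prepared

Answer: pylon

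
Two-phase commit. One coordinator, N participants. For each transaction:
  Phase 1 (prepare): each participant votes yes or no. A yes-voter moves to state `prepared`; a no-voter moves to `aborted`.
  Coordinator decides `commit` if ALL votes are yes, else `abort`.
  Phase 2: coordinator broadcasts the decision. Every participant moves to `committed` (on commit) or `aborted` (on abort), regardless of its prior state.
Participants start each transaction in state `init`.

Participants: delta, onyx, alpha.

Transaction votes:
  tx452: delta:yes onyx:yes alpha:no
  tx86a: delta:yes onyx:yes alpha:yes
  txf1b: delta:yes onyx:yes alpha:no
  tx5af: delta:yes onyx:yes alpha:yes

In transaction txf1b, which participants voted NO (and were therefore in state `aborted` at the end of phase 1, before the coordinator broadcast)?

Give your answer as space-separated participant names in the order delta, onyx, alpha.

Answer: alpha

Derivation:
Txn txf1b phase 1: delta yes -> prepared; onyx yes -> prepared; alpha no -> aborted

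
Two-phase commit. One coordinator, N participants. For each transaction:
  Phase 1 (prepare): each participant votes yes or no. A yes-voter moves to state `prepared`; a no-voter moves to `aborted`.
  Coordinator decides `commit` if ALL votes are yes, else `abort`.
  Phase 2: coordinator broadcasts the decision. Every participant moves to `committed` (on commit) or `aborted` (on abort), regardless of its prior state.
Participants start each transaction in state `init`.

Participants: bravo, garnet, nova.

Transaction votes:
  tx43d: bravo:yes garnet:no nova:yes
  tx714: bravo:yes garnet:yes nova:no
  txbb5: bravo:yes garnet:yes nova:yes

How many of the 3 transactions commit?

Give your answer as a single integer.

tx43d: no from garnet -> abort (commits=0)
tx714: no from nova -> abort (commits=0)
txbb5: all yes -> commit (commits=1)

Answer: 1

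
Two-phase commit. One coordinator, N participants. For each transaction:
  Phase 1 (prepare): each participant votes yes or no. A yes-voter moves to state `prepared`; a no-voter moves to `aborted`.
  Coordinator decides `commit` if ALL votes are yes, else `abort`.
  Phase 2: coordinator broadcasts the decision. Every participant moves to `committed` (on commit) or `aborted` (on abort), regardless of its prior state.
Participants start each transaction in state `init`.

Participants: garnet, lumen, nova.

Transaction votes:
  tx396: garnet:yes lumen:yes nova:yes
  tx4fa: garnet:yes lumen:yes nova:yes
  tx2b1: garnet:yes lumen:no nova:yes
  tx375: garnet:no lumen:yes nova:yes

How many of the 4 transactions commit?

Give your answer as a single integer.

tx396: all yes -> commit (commits=1)
tx4fa: all yes -> commit (commits=2)
tx2b1: no from lumen -> abort (commits=2)
tx375: no from garnet -> abort (commits=2)

Answer: 2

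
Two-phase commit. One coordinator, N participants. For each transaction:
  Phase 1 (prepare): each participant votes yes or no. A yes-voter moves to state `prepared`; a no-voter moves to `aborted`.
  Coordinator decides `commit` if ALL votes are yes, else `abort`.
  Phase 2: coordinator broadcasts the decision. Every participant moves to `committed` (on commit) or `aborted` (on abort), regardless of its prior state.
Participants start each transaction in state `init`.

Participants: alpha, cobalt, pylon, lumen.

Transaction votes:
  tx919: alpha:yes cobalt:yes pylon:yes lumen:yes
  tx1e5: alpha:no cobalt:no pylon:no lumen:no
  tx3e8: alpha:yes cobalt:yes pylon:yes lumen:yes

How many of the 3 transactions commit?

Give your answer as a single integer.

tx919: all yes -> commit (commits=1)
tx1e5: no from alpha, cobalt, pylon, lumen -> abort (commits=1)
tx3e8: all yes -> commit (commits=2)

Answer: 2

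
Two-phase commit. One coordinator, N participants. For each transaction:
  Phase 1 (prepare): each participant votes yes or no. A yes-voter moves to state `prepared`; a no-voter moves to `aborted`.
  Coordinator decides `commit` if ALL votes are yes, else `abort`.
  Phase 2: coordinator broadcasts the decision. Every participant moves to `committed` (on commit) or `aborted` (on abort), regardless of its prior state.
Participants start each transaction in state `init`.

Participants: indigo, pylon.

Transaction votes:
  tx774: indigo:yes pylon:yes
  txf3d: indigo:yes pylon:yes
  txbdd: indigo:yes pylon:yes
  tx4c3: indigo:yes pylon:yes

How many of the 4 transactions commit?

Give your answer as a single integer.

tx774: all yes -> commit (commits=1)
txf3d: all yes -> commit (commits=2)
txbdd: all yes -> commit (commits=3)
tx4c3: all yes -> commit (commits=4)

Answer: 4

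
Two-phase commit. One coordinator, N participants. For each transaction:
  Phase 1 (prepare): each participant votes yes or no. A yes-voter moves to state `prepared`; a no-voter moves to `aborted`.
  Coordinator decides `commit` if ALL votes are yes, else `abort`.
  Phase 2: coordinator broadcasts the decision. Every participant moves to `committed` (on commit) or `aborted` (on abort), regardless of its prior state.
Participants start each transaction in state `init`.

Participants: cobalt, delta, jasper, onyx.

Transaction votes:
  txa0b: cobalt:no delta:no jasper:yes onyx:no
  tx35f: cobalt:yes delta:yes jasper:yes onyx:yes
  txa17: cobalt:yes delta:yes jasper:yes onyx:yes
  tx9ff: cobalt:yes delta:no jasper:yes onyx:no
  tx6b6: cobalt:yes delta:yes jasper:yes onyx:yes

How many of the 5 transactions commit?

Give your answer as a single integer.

txa0b: no from cobalt, delta, onyx -> abort (commits=0)
tx35f: all yes -> commit (commits=1)
txa17: all yes -> commit (commits=2)
tx9ff: no from delta, onyx -> abort (commits=2)
tx6b6: all yes -> commit (commits=3)

Answer: 3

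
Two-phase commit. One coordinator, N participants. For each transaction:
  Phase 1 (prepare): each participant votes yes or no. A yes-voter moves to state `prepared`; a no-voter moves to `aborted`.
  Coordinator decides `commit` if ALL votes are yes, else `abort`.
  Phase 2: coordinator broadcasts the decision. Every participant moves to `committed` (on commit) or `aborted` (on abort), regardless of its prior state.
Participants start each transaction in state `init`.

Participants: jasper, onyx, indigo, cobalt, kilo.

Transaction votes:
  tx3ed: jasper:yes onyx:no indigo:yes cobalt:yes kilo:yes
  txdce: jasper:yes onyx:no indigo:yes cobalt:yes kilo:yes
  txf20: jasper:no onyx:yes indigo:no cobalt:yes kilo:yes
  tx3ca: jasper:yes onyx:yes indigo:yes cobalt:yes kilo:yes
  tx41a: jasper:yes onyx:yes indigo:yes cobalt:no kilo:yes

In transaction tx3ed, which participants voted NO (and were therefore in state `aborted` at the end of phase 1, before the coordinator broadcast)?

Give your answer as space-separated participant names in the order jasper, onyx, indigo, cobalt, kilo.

Answer: onyx

Derivation:
Txn tx3ed phase 1: jasper yes -> prepared; onyx no -> aborted; indigo yes -> prepared; cobalt yes -> prepared; kilo yes -> prepared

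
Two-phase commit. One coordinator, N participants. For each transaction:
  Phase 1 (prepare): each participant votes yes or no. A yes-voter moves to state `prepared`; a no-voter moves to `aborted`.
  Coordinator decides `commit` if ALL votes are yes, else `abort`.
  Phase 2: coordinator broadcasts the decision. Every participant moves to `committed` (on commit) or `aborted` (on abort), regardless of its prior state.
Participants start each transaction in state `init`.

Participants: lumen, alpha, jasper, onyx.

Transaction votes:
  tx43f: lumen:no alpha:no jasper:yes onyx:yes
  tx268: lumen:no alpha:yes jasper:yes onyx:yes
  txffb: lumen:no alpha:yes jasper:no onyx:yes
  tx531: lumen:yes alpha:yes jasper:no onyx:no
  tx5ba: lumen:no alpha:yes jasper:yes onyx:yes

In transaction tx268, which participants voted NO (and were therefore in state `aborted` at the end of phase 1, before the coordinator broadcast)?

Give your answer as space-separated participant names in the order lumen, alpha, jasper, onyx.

Answer: lumen

Derivation:
Txn tx268 phase 1: lumen no -> aborted; alpha yes -> prepared; jasper yes -> prepared; onyx yes -> prepared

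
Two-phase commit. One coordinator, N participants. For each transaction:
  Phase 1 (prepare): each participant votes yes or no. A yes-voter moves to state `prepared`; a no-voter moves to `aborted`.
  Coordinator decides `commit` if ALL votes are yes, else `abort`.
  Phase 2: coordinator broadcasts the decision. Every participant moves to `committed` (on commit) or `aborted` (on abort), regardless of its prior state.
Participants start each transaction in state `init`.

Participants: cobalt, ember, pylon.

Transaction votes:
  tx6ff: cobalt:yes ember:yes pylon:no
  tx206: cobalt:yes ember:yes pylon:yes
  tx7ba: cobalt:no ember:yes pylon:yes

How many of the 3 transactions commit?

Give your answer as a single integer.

tx6ff: no from pylon -> abort (commits=0)
tx206: all yes -> commit (commits=1)
tx7ba: no from cobalt -> abort (commits=1)

Answer: 1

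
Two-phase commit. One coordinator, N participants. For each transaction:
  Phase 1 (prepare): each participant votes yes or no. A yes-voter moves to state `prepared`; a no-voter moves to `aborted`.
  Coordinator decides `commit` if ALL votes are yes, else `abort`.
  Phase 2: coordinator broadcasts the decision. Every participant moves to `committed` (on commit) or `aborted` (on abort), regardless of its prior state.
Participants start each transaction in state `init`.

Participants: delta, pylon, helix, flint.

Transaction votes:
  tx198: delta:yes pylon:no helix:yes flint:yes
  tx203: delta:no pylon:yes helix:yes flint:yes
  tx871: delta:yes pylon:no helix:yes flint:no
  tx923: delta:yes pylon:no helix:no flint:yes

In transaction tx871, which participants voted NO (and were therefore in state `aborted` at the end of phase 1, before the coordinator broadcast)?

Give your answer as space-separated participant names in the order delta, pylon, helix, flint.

Answer: pylon flint

Derivation:
Txn tx871 phase 1: delta yes -> prepared; pylon no -> aborted; helix yes -> prepared; flint no -> aborted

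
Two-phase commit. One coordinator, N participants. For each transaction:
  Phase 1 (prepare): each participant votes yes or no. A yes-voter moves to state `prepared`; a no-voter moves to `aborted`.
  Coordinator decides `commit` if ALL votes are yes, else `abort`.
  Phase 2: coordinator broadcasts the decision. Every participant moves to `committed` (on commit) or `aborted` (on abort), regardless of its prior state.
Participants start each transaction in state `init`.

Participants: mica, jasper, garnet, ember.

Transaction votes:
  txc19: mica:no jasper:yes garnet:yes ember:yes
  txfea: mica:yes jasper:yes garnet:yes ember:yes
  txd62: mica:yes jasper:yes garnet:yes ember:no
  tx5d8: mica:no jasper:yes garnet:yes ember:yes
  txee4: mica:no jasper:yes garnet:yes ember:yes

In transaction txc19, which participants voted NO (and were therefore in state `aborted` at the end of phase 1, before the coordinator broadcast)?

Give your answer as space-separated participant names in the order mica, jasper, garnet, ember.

Txn txc19 phase 1: mica no -> aborted; jasper yes -> prepared; garnet yes -> prepared; ember yes -> prepared

Answer: mica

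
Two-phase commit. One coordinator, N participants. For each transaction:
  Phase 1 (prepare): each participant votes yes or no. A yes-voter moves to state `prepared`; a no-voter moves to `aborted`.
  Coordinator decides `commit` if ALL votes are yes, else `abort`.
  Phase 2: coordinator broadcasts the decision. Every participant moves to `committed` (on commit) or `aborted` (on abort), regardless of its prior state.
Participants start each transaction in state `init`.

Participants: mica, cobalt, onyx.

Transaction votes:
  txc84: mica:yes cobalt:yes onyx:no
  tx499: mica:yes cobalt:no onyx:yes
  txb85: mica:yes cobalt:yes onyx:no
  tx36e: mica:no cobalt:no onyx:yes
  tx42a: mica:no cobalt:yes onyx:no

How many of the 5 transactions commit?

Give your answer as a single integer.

Answer: 0

Derivation:
txc84: no from onyx -> abort (commits=0)
tx499: no from cobalt -> abort (commits=0)
txb85: no from onyx -> abort (commits=0)
tx36e: no from mica, cobalt -> abort (commits=0)
tx42a: no from mica, onyx -> abort (commits=0)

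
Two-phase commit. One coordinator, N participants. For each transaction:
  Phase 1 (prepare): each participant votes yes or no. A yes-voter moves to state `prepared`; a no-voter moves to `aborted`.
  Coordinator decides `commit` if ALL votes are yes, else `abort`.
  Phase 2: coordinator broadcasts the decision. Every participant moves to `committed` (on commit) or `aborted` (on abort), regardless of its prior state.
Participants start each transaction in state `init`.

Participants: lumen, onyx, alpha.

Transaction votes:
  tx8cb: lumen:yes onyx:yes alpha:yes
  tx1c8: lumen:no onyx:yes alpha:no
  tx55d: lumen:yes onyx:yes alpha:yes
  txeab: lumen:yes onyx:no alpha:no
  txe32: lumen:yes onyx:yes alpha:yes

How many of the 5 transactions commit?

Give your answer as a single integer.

Answer: 3

Derivation:
tx8cb: all yes -> commit (commits=1)
tx1c8: no from lumen, alpha -> abort (commits=1)
tx55d: all yes -> commit (commits=2)
txeab: no from onyx, alpha -> abort (commits=2)
txe32: all yes -> commit (commits=3)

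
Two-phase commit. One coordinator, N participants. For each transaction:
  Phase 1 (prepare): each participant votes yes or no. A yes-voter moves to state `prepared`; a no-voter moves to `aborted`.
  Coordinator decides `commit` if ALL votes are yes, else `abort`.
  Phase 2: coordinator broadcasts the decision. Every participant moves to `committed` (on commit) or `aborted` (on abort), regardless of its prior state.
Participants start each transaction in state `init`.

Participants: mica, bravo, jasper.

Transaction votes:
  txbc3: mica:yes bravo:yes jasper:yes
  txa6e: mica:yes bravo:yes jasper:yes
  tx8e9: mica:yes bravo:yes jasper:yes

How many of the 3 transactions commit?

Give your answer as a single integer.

Answer: 3

Derivation:
txbc3: all yes -> commit (commits=1)
txa6e: all yes -> commit (commits=2)
tx8e9: all yes -> commit (commits=3)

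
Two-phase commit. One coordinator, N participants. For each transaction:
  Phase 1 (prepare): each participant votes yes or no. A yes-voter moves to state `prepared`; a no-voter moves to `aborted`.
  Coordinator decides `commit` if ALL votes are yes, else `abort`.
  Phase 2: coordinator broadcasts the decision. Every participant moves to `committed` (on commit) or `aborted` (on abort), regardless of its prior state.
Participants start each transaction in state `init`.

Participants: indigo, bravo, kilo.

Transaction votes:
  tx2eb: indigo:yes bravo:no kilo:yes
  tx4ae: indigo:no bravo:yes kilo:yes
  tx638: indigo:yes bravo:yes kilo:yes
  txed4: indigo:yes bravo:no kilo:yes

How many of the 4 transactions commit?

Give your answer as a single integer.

tx2eb: no from bravo -> abort (commits=0)
tx4ae: no from indigo -> abort (commits=0)
tx638: all yes -> commit (commits=1)
txed4: no from bravo -> abort (commits=1)

Answer: 1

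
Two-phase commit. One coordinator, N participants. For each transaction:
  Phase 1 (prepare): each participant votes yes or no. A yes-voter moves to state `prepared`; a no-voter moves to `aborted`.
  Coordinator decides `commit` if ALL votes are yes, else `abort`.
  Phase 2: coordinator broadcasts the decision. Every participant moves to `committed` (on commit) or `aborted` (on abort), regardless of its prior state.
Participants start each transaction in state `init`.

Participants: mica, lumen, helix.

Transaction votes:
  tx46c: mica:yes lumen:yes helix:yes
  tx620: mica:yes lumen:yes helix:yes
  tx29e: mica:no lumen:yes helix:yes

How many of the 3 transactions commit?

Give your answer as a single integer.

Answer: 2

Derivation:
tx46c: all yes -> commit (commits=1)
tx620: all yes -> commit (commits=2)
tx29e: no from mica -> abort (commits=2)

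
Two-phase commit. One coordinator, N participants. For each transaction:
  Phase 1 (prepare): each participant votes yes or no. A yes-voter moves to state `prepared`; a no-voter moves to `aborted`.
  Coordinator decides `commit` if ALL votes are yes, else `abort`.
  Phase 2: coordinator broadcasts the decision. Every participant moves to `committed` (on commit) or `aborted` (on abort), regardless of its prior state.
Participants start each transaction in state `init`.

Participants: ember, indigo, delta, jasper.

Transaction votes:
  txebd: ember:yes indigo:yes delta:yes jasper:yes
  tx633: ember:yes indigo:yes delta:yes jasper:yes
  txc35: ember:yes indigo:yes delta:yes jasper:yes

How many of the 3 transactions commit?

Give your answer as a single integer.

Answer: 3

Derivation:
txebd: all yes -> commit (commits=1)
tx633: all yes -> commit (commits=2)
txc35: all yes -> commit (commits=3)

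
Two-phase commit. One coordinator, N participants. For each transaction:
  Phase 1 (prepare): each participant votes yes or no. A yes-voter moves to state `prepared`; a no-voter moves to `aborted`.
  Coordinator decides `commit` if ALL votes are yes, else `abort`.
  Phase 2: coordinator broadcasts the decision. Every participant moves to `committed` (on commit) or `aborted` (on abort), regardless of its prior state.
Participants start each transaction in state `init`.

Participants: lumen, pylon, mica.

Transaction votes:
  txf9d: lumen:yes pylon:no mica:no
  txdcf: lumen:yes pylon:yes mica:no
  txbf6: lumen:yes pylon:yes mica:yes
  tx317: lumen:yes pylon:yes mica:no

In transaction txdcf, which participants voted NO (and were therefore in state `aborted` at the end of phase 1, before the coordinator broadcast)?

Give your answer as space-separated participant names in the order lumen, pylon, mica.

Txn txdcf phase 1: lumen yes -> prepared; pylon yes -> prepared; mica no -> aborted

Answer: mica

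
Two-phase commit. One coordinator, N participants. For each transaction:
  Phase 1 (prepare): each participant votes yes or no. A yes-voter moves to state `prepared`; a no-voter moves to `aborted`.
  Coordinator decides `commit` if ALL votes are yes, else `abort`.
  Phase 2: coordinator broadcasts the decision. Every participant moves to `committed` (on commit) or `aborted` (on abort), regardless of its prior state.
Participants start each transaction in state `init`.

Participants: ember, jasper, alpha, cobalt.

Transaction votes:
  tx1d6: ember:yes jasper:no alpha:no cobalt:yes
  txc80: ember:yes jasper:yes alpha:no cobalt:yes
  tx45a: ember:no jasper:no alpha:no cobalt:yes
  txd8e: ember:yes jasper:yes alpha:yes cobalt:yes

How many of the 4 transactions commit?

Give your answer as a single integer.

tx1d6: no from jasper, alpha -> abort (commits=0)
txc80: no from alpha -> abort (commits=0)
tx45a: no from ember, jasper, alpha -> abort (commits=0)
txd8e: all yes -> commit (commits=1)

Answer: 1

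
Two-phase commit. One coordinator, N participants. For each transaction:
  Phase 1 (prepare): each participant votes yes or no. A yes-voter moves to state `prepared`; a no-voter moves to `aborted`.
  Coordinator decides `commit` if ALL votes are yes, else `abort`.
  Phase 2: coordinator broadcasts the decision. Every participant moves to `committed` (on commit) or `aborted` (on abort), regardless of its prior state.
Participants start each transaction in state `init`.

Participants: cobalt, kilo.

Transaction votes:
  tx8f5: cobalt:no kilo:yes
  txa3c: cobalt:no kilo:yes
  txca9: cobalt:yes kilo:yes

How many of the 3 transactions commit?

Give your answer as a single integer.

tx8f5: no from cobalt -> abort (commits=0)
txa3c: no from cobalt -> abort (commits=0)
txca9: all yes -> commit (commits=1)

Answer: 1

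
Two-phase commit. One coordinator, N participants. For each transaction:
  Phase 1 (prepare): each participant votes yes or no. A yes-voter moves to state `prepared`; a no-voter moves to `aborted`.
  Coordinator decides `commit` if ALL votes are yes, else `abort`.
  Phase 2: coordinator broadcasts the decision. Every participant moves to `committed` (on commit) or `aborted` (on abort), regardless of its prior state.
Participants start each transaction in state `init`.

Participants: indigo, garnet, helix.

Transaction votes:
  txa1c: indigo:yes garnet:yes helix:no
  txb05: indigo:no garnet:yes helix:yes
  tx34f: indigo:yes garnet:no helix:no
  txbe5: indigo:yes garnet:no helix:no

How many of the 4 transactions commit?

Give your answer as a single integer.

Answer: 0

Derivation:
txa1c: no from helix -> abort (commits=0)
txb05: no from indigo -> abort (commits=0)
tx34f: no from garnet, helix -> abort (commits=0)
txbe5: no from garnet, helix -> abort (commits=0)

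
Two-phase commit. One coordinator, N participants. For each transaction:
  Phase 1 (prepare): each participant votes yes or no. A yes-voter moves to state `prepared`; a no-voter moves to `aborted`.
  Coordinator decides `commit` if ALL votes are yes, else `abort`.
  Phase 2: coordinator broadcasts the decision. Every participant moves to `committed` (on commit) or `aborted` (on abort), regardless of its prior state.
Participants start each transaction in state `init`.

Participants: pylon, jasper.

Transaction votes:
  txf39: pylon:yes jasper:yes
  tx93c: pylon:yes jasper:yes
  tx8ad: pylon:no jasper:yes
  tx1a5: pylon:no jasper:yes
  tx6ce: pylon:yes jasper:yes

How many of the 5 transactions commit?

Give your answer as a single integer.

txf39: all yes -> commit (commits=1)
tx93c: all yes -> commit (commits=2)
tx8ad: no from pylon -> abort (commits=2)
tx1a5: no from pylon -> abort (commits=2)
tx6ce: all yes -> commit (commits=3)

Answer: 3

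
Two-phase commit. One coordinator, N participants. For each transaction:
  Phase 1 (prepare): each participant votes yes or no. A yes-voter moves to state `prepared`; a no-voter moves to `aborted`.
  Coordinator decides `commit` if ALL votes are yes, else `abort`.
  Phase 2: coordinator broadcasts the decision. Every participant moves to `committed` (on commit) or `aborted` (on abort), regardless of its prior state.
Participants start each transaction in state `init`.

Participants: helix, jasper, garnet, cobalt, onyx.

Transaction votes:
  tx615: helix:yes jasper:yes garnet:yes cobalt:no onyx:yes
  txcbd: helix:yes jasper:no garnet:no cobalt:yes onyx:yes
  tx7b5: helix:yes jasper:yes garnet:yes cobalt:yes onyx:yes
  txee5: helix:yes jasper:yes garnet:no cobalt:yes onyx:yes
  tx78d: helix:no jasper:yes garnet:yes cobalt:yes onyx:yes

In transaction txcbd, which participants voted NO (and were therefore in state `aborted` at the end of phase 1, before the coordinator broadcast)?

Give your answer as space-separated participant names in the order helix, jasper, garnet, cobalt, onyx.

Answer: jasper garnet

Derivation:
Txn txcbd phase 1: helix yes -> prepared; jasper no -> aborted; garnet no -> aborted; cobalt yes -> prepared; onyx yes -> prepared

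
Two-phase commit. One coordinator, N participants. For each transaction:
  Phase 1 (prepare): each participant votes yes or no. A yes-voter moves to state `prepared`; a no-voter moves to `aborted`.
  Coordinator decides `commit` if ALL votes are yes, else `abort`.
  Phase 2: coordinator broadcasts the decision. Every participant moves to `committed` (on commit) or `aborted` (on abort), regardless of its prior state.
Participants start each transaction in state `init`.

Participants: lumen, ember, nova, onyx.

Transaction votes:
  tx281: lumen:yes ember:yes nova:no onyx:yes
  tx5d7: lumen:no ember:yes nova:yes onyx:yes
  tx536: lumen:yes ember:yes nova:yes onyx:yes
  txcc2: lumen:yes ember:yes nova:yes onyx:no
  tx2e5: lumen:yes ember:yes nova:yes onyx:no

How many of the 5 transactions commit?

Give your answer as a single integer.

Answer: 1

Derivation:
tx281: no from nova -> abort (commits=0)
tx5d7: no from lumen -> abort (commits=0)
tx536: all yes -> commit (commits=1)
txcc2: no from onyx -> abort (commits=1)
tx2e5: no from onyx -> abort (commits=1)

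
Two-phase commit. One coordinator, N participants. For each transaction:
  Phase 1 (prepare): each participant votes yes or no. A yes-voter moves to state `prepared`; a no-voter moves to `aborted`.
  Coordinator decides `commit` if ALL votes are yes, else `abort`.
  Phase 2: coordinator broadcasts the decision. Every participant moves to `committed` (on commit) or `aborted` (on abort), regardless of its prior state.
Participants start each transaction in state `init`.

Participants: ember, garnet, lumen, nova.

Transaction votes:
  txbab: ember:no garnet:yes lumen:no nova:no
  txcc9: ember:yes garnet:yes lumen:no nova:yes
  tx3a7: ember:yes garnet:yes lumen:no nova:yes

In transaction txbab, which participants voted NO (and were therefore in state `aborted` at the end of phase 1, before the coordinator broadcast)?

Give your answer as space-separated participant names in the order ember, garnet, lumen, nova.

Answer: ember lumen nova

Derivation:
Txn txbab phase 1: ember no -> aborted; garnet yes -> prepared; lumen no -> aborted; nova no -> aborted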